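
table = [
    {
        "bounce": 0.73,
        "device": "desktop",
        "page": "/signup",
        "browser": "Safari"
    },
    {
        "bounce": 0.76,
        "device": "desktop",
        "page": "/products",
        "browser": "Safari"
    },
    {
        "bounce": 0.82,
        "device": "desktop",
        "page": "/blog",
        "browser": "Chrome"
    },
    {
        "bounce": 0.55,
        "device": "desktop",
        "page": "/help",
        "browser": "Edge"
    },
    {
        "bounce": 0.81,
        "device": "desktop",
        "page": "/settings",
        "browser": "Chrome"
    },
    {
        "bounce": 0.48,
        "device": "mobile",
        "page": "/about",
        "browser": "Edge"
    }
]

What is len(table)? 6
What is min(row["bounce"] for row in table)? 0.48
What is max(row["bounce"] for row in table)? 0.82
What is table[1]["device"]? "desktop"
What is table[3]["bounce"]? 0.55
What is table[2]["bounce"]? 0.82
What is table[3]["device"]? "desktop"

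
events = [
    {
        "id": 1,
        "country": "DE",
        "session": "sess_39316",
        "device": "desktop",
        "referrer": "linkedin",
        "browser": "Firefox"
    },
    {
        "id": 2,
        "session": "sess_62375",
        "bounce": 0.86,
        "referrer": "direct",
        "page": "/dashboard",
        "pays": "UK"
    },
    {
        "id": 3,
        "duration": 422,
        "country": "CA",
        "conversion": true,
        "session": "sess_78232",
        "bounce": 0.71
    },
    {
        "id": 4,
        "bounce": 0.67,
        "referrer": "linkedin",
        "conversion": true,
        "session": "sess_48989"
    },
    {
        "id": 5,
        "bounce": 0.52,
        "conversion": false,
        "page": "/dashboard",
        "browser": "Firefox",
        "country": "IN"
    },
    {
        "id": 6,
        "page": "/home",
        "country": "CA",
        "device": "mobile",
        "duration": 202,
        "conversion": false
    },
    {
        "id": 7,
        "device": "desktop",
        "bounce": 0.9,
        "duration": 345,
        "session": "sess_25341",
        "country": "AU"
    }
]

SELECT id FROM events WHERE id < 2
[1]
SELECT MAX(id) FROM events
7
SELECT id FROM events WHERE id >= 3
[3, 4, 5, 6, 7]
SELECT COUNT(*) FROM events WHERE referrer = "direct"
1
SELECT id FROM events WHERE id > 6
[7]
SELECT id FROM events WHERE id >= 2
[2, 3, 4, 5, 6, 7]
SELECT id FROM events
[1, 2, 3, 4, 5, 6, 7]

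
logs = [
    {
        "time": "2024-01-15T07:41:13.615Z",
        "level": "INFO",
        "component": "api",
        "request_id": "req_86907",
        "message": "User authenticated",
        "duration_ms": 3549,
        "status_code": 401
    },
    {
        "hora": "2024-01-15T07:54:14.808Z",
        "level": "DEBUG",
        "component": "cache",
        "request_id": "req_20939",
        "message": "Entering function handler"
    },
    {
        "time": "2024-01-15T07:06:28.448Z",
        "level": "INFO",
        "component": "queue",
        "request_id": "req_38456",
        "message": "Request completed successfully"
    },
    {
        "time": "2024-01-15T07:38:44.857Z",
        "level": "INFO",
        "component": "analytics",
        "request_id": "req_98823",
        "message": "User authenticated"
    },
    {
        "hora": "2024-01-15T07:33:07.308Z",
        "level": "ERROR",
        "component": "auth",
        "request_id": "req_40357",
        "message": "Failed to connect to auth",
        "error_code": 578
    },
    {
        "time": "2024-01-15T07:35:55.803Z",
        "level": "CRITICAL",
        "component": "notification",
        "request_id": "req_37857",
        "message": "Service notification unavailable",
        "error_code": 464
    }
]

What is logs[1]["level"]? "DEBUG"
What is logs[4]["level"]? "ERROR"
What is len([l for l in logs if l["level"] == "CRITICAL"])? 1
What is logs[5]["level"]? "CRITICAL"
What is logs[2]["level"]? "INFO"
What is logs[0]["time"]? "2024-01-15T07:41:13.615Z"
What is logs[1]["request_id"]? "req_20939"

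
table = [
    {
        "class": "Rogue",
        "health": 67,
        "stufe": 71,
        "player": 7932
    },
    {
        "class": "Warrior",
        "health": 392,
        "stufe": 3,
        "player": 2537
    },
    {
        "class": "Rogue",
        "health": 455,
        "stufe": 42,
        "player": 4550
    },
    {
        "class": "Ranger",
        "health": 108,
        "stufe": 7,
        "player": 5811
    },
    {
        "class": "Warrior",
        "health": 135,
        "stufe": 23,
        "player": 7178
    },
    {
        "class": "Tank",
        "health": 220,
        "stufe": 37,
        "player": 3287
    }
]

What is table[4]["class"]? "Warrior"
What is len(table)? 6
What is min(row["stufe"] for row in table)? 3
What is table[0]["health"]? 67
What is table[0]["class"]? "Rogue"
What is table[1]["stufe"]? 3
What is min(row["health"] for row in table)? 67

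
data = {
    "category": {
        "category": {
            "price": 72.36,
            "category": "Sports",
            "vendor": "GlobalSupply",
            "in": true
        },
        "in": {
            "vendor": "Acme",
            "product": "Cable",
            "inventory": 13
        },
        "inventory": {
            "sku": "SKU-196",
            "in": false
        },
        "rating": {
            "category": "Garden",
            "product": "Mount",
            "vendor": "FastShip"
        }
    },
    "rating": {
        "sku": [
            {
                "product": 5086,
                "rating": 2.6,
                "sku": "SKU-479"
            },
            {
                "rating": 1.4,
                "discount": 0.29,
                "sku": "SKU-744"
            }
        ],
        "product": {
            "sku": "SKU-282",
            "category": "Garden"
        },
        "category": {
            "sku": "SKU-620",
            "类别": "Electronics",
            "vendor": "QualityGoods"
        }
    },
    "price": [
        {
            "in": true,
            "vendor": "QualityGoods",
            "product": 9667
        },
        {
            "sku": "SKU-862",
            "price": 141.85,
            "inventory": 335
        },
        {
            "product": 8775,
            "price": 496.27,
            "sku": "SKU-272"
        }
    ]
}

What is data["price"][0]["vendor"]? "QualityGoods"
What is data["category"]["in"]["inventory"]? 13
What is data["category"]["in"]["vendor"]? "Acme"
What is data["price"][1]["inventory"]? 335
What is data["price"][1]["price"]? 141.85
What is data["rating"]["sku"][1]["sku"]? "SKU-744"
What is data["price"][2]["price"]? 496.27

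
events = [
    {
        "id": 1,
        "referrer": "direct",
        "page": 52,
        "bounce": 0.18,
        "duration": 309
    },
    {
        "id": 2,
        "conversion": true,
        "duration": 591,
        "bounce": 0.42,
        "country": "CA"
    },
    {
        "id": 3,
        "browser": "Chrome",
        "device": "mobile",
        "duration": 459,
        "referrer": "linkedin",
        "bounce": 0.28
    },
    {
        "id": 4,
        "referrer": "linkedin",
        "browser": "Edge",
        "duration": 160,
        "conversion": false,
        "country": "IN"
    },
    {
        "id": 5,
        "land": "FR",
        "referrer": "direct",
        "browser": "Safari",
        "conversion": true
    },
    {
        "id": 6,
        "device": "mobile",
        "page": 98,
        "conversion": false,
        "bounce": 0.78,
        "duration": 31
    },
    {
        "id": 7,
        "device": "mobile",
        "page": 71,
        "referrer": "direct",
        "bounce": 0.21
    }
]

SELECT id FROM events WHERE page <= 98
[1, 6, 7]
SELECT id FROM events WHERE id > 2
[3, 4, 5, 6, 7]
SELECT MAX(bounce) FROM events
0.78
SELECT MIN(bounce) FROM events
0.18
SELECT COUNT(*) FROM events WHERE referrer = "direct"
3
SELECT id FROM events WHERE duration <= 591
[1, 2, 3, 4, 6]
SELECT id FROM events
[1, 2, 3, 4, 5, 6, 7]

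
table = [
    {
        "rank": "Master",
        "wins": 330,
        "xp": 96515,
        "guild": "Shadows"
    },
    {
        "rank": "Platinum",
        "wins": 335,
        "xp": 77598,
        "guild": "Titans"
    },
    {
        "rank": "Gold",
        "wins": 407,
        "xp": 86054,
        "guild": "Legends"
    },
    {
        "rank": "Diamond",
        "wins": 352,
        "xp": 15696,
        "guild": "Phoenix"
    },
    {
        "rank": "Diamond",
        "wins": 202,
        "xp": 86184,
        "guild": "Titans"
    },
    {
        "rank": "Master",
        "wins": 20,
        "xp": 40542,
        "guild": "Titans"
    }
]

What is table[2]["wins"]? 407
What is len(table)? 6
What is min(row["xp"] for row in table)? 15696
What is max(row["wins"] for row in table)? 407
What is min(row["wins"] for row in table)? 20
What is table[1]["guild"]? "Titans"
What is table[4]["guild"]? "Titans"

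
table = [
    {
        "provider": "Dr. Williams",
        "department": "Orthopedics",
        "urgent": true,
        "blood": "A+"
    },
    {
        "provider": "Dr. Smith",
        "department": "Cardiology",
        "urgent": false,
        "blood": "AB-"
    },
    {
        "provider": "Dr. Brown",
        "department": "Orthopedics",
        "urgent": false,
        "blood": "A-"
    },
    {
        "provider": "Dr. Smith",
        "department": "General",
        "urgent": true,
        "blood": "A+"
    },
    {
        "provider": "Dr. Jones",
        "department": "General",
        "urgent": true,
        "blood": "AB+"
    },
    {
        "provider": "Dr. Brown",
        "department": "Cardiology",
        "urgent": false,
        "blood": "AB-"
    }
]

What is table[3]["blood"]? "A+"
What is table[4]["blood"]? "AB+"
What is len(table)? 6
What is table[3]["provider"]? "Dr. Smith"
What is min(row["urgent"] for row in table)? False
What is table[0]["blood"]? "A+"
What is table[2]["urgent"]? False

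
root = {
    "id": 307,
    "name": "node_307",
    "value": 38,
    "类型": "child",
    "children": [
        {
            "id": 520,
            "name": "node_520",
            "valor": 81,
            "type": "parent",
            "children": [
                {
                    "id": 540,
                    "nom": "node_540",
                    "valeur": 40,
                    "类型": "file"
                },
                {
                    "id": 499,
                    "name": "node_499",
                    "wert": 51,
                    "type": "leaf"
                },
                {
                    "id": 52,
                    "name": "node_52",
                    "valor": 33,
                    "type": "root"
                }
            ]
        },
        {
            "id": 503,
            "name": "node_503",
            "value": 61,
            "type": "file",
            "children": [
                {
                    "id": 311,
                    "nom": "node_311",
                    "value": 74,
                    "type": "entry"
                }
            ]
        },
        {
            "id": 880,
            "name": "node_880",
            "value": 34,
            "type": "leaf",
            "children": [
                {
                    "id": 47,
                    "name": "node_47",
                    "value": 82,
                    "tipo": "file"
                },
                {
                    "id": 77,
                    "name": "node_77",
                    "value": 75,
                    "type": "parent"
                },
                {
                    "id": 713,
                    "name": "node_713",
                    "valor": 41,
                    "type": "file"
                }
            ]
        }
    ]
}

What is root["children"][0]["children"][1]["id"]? 499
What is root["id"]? 307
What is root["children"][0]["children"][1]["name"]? "node_499"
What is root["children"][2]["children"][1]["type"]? "parent"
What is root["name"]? "node_307"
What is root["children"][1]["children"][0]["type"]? "entry"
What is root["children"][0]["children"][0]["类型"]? "file"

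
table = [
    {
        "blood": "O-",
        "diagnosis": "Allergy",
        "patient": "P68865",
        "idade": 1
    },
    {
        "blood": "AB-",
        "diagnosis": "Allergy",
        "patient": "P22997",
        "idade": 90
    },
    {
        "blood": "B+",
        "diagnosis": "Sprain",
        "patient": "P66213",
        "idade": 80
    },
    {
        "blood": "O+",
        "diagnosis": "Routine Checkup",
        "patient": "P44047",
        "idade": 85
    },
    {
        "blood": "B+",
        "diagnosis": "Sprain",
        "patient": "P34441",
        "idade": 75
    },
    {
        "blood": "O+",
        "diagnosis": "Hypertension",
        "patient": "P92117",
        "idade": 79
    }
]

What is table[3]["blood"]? "O+"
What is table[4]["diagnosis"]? "Sprain"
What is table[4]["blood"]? "B+"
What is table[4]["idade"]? 75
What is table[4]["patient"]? "P34441"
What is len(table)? 6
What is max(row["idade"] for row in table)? 90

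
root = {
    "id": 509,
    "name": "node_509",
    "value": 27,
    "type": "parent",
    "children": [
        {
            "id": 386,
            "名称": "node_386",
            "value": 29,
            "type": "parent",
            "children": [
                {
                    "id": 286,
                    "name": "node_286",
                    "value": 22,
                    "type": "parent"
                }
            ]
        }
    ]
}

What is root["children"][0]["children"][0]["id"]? 286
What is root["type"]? "parent"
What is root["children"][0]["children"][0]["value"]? 22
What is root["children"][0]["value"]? 29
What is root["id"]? 509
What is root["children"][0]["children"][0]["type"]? "parent"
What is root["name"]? "node_509"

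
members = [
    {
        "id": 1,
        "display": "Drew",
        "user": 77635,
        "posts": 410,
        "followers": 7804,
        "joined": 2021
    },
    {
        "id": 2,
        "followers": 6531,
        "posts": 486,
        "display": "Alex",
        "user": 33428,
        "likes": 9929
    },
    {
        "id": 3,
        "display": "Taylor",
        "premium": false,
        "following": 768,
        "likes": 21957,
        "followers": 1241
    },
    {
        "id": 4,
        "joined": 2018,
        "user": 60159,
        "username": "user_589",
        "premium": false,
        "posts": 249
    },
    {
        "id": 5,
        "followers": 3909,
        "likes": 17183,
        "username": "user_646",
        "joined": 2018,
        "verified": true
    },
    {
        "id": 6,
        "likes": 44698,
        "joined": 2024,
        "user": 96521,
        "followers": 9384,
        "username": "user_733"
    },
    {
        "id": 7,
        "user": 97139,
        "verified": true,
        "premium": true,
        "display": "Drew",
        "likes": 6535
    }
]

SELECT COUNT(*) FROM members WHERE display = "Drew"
2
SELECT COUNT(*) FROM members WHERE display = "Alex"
1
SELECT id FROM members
[1, 2, 3, 4, 5, 6, 7]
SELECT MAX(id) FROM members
7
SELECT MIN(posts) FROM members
249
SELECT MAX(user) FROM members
97139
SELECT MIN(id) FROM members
1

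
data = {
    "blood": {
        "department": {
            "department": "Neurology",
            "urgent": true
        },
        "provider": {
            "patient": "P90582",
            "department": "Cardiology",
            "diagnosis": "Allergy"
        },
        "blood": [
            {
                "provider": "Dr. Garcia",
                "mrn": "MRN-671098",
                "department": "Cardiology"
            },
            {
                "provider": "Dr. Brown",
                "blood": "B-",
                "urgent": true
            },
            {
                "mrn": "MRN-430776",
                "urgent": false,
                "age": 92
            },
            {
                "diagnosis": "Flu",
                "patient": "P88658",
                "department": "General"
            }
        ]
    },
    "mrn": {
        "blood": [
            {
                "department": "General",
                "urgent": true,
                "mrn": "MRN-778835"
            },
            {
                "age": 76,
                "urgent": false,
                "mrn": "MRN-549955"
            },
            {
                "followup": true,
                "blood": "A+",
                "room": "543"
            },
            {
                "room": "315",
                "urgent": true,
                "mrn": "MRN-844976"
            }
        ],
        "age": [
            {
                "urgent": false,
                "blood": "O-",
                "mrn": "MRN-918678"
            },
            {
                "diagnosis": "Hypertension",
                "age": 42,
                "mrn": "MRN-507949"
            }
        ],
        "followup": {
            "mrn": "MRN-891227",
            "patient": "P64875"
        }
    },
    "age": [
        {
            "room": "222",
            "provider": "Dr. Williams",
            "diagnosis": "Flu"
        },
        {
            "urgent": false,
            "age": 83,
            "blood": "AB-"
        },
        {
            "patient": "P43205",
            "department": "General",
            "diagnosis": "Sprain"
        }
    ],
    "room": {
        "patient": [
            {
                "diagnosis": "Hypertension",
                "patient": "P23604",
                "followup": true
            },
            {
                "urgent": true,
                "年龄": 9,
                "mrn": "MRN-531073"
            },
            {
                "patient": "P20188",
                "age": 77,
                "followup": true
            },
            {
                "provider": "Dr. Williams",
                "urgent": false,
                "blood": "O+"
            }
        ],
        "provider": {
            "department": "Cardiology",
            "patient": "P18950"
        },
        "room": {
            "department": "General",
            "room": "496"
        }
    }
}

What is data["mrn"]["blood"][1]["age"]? 76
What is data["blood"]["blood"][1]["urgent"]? True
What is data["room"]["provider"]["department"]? "Cardiology"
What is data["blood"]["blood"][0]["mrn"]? "MRN-671098"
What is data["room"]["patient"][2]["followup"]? True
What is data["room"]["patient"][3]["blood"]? "O+"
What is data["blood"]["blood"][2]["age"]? 92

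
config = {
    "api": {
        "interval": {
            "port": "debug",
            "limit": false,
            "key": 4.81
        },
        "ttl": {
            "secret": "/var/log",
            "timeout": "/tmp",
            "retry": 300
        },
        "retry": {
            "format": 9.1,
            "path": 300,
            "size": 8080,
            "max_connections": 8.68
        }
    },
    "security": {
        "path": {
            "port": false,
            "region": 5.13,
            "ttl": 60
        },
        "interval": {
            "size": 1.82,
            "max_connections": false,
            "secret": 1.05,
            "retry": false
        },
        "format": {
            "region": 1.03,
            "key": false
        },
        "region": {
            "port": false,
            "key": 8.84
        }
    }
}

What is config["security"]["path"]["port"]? False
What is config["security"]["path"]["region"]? 5.13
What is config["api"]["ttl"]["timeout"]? "/tmp"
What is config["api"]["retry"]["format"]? 9.1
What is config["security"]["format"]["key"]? False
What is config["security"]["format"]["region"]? 1.03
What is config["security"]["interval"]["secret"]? 1.05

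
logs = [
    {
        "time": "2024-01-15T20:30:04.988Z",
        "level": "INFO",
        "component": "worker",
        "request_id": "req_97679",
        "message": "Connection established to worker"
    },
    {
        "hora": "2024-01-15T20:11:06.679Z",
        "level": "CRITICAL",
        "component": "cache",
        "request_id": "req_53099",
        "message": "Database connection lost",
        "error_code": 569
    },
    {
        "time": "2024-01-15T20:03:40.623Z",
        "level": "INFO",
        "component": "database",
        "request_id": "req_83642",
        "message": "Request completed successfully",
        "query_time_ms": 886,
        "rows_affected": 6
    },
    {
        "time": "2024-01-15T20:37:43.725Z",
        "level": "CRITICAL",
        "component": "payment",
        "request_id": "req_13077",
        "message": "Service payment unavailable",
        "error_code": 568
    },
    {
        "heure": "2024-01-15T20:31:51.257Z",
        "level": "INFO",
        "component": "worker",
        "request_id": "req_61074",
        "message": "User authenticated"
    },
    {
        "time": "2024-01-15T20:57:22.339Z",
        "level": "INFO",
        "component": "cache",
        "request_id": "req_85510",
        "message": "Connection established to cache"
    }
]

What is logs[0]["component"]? "worker"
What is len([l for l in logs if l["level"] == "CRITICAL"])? 2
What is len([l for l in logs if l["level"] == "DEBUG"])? 0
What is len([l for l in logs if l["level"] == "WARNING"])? 0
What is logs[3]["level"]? "CRITICAL"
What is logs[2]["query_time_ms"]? 886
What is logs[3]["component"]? "payment"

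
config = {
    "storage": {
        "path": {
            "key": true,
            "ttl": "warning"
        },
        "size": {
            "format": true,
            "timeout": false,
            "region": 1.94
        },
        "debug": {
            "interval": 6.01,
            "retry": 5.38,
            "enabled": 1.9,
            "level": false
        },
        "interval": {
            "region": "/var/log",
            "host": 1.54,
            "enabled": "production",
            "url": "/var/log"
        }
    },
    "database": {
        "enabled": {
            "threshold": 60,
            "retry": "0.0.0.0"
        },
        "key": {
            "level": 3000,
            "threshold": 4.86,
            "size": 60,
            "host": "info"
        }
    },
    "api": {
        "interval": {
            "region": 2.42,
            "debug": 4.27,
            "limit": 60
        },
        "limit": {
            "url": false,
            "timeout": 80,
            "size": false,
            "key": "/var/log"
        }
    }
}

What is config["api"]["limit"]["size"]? False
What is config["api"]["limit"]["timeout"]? 80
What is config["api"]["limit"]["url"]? False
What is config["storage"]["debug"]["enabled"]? 1.9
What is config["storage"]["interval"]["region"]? "/var/log"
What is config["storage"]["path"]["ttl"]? "warning"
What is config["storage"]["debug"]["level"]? False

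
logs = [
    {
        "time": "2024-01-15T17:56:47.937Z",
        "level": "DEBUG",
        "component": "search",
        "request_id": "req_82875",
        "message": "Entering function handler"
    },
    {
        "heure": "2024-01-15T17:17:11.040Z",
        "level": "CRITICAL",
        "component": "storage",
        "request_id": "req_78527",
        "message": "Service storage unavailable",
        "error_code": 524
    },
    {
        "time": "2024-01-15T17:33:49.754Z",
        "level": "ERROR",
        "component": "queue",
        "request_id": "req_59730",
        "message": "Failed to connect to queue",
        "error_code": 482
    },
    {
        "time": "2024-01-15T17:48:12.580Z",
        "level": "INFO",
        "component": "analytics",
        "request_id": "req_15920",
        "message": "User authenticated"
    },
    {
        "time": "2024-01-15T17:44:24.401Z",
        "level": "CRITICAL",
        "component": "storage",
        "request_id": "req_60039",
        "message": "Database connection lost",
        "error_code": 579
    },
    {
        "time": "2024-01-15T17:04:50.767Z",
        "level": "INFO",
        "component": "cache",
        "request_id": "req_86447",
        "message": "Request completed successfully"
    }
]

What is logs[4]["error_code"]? 579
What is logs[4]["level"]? "CRITICAL"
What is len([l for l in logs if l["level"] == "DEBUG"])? 1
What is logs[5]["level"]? "INFO"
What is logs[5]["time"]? "2024-01-15T17:04:50.767Z"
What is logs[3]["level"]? "INFO"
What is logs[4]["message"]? "Database connection lost"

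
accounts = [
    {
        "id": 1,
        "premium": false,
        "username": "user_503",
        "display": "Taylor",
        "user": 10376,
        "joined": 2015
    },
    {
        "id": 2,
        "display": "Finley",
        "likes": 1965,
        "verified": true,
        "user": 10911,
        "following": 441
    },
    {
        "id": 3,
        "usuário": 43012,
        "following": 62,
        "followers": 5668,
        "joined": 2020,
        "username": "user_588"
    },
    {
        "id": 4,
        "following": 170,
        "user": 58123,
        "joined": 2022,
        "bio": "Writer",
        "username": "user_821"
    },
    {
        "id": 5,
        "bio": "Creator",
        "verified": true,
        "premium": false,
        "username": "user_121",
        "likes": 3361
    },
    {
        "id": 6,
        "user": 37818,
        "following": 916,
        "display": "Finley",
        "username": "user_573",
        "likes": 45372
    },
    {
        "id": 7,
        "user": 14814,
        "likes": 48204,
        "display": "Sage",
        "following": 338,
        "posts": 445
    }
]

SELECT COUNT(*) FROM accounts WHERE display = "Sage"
1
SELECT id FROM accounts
[1, 2, 3, 4, 5, 6, 7]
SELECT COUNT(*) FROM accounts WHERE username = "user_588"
1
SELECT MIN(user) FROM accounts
10376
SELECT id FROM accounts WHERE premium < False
[]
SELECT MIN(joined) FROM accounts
2015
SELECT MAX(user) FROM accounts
58123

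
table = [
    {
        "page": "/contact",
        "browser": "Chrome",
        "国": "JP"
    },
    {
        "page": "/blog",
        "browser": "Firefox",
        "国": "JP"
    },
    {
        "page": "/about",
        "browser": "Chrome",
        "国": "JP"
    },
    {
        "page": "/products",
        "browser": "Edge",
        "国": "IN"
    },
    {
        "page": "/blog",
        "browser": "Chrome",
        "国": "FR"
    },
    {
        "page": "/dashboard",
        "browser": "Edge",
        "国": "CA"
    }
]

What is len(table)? 6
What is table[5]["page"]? "/dashboard"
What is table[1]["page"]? "/blog"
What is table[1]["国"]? "JP"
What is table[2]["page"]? "/about"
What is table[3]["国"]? "IN"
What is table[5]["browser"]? "Edge"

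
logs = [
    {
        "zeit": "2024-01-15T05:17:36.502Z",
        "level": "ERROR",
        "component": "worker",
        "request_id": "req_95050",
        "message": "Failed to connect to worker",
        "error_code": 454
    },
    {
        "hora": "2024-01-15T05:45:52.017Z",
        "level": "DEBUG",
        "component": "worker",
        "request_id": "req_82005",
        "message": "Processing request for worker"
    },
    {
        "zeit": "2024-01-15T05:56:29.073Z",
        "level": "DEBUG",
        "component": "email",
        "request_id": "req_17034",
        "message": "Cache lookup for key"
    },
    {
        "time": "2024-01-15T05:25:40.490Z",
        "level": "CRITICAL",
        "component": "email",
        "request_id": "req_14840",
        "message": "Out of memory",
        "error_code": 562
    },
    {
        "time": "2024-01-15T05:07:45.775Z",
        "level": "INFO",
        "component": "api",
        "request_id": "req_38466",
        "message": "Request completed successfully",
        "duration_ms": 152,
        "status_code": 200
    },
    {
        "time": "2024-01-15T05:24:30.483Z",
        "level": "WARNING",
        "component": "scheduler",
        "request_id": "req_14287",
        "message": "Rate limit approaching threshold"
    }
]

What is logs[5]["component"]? "scheduler"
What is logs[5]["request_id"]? "req_14287"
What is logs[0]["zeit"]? "2024-01-15T05:17:36.502Z"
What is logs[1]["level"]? "DEBUG"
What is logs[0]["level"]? "ERROR"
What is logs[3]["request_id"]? "req_14840"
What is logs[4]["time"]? "2024-01-15T05:07:45.775Z"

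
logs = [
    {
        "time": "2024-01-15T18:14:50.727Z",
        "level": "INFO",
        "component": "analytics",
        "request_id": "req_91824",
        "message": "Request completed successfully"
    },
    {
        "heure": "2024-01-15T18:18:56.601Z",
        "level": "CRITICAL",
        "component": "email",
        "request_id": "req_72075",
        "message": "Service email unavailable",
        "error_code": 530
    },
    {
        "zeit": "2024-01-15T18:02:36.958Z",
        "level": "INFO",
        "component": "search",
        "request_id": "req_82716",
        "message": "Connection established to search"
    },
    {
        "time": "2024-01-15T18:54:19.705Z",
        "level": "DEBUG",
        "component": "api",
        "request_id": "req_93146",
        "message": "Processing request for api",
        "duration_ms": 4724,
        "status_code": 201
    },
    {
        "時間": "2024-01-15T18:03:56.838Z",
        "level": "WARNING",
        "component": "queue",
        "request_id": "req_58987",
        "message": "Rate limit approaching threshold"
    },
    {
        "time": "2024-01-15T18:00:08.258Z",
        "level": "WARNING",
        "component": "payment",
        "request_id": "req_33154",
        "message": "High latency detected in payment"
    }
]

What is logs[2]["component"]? "search"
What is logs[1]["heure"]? "2024-01-15T18:18:56.601Z"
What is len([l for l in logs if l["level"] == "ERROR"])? 0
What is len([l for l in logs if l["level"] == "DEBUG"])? 1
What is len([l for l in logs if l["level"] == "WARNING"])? 2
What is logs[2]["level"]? "INFO"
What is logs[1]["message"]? "Service email unavailable"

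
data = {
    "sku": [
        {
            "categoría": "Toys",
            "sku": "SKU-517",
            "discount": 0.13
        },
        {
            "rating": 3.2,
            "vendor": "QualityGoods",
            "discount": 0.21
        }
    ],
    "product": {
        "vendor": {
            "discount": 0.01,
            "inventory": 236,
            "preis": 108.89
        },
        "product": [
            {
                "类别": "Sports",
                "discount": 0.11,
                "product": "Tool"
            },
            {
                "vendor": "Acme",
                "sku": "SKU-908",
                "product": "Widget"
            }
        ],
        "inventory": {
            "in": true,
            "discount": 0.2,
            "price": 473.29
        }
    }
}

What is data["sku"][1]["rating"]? 3.2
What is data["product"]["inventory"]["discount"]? 0.2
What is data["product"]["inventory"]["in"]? True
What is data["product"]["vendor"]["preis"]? 108.89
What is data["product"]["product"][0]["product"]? "Tool"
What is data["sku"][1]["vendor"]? "QualityGoods"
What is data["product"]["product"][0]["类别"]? "Sports"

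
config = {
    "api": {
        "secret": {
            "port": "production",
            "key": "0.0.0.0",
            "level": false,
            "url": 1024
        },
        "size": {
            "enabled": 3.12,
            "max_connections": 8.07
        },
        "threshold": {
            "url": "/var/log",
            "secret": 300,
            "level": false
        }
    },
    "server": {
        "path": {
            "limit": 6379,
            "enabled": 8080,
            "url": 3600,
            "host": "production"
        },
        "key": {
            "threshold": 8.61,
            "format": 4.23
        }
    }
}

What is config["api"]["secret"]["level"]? False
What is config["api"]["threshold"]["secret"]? 300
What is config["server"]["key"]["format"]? 4.23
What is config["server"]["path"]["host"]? "production"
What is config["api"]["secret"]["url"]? 1024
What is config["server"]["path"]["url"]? 3600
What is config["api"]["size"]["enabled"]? 3.12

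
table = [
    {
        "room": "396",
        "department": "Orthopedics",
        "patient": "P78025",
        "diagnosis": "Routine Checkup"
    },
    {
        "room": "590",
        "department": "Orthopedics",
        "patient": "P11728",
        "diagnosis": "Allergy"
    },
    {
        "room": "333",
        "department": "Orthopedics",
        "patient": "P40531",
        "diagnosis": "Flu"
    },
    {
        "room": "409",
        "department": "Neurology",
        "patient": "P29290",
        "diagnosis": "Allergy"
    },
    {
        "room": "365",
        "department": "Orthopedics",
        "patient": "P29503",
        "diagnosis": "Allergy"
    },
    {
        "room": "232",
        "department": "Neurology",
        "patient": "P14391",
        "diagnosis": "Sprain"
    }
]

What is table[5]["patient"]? "P14391"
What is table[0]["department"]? "Orthopedics"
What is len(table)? 6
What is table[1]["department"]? "Orthopedics"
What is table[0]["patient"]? "P78025"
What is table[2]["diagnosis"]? "Flu"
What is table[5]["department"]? "Neurology"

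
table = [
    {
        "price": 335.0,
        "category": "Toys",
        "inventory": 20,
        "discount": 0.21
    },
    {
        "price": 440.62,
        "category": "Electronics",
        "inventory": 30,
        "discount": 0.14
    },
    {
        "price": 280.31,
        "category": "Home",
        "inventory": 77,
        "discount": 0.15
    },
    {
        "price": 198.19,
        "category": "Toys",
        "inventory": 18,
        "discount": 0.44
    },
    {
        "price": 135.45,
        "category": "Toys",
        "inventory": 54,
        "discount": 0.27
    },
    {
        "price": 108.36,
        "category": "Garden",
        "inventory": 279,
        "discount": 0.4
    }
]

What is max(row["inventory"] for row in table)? 279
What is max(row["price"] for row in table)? 440.62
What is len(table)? 6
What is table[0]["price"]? 335.0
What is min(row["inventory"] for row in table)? 18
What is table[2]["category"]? "Home"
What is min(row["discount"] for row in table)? 0.14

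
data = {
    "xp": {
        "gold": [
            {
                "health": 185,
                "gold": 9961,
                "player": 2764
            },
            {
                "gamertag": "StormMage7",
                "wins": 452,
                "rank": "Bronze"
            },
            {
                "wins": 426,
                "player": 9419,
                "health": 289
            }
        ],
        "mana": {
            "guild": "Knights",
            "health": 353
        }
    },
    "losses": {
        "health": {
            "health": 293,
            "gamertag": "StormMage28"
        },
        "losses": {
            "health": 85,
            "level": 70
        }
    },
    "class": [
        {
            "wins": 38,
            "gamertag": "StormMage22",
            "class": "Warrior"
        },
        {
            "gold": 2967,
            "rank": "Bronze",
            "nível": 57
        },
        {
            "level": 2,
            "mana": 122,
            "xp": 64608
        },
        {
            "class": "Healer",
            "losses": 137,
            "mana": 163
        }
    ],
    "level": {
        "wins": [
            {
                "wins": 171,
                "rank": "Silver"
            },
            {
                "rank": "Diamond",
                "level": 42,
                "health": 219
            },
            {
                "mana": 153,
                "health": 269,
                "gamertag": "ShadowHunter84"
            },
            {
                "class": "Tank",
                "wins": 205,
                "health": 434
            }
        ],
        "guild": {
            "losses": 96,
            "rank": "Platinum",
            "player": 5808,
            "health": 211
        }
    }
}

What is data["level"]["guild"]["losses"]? 96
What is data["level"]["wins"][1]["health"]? 219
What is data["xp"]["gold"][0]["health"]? 185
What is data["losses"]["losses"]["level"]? 70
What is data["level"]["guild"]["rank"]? "Platinum"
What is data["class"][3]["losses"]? 137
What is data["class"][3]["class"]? "Healer"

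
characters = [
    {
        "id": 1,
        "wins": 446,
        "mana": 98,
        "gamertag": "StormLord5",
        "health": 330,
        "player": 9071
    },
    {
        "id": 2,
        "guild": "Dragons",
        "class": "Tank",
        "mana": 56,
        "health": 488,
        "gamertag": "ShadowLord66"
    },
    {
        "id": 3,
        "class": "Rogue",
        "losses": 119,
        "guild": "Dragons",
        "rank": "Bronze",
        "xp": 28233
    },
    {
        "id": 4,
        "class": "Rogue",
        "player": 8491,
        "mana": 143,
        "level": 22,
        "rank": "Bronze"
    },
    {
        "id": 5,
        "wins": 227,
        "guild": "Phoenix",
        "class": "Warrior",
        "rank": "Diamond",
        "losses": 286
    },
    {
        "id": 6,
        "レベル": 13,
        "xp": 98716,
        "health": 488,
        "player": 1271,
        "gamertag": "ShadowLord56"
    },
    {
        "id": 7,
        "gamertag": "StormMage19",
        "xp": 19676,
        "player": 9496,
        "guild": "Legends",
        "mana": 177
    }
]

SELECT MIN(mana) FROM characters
56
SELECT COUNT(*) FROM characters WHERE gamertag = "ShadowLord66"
1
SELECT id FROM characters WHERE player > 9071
[7]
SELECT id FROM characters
[1, 2, 3, 4, 5, 6, 7]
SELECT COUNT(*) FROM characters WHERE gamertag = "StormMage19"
1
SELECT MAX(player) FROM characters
9496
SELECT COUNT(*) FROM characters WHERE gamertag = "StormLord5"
1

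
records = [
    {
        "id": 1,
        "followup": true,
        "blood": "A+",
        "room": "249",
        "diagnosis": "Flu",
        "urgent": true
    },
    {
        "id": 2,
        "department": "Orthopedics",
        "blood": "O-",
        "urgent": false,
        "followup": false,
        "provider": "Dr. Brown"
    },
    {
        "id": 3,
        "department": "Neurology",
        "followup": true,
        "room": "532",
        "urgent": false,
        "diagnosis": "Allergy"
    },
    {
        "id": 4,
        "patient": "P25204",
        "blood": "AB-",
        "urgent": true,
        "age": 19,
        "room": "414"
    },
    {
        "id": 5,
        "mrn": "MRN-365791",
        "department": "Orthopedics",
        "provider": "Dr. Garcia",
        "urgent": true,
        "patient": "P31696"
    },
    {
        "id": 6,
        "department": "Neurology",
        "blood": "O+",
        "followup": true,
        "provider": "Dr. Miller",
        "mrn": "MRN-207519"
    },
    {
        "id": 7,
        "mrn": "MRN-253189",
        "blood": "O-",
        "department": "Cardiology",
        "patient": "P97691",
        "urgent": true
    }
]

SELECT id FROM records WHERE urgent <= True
[1, 2, 3, 4, 5, 7]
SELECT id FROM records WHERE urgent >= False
[1, 2, 3, 4, 5, 7]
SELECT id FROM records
[1, 2, 3, 4, 5, 6, 7]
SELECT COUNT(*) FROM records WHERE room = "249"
1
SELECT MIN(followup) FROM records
False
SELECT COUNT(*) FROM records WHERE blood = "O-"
2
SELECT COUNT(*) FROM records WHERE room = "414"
1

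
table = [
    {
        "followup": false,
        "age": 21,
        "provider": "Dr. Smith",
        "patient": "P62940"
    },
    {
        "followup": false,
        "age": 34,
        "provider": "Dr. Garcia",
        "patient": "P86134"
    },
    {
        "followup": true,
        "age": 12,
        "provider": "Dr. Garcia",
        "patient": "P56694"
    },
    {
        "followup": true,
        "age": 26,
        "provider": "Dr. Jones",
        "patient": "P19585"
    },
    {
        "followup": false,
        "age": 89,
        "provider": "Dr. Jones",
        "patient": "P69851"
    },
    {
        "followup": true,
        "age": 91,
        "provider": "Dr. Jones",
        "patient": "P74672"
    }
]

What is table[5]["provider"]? "Dr. Jones"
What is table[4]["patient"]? "P69851"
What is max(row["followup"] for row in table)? True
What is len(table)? 6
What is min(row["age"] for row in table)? 12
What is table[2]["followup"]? True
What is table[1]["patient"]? "P86134"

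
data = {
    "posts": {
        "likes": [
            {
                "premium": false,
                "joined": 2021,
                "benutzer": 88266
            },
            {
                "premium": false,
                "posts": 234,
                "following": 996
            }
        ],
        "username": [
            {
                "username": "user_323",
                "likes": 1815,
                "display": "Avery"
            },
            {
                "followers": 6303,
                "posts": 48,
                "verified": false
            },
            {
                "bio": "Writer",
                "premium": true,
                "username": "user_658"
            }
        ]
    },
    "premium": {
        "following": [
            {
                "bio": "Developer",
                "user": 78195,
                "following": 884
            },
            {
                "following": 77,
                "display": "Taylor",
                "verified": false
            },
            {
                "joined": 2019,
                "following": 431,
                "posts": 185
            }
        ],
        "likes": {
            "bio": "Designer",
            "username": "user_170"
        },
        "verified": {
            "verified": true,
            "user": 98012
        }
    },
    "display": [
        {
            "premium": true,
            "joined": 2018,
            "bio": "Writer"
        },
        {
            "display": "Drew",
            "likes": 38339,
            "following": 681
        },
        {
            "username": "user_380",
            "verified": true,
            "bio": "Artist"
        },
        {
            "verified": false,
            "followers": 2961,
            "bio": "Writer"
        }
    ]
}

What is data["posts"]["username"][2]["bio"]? "Writer"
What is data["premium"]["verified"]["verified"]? True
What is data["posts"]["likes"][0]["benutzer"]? 88266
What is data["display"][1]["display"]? "Drew"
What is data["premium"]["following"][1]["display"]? "Taylor"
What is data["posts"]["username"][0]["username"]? "user_323"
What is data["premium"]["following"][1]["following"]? 77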